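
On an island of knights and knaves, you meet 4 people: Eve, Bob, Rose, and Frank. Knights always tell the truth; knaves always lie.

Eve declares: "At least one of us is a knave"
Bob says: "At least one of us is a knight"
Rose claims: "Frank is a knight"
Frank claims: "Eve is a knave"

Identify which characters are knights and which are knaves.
Eve is a knight.
Bob is a knight.
Rose is a knave.
Frank is a knave.

Verification:
- Eve (knight) says "At least one of us is a knave" - this is TRUE because Rose and Frank are knaves.
- Bob (knight) says "At least one of us is a knight" - this is TRUE because Eve and Bob are knights.
- Rose (knave) says "Frank is a knight" - this is FALSE (a lie) because Frank is a knave.
- Frank (knave) says "Eve is a knave" - this is FALSE (a lie) because Eve is a knight.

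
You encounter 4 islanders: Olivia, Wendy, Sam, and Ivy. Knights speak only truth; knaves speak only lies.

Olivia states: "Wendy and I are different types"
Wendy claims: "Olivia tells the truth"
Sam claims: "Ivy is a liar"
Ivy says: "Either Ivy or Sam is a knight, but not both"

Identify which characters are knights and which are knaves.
Olivia is a knave.
Wendy is a knave.
Sam is a knave.
Ivy is a knight.

Verification:
- Olivia (knave) says "Wendy and I are different types" - this is FALSE (a lie) because Olivia is a knave and Wendy is a knave.
- Wendy (knave) says "Olivia tells the truth" - this is FALSE (a lie) because Olivia is a knave.
- Sam (knave) says "Ivy is a liar" - this is FALSE (a lie) because Ivy is a knight.
- Ivy (knight) says "Either Ivy or Sam is a knight, but not both" - this is TRUE because Ivy is a knight and Sam is a knave.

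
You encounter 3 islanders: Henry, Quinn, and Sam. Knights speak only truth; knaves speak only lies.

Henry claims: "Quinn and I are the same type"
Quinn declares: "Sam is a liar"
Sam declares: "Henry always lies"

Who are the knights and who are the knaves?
Henry is a knight.
Quinn is a knight.
Sam is a knave.

Verification:
- Henry (knight) says "Quinn and I are the same type" - this is TRUE because Henry is a knight and Quinn is a knight.
- Quinn (knight) says "Sam is a liar" - this is TRUE because Sam is a knave.
- Sam (knave) says "Henry always lies" - this is FALSE (a lie) because Henry is a knight.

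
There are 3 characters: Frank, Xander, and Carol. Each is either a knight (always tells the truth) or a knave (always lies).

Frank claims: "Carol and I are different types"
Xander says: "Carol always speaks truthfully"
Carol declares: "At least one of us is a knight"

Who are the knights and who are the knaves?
Frank is a knave.
Xander is a knave.
Carol is a knave.

Verification:
- Frank (knave) says "Carol and I are different types" - this is FALSE (a lie) because Frank is a knave and Carol is a knave.
- Xander (knave) says "Carol always speaks truthfully" - this is FALSE (a lie) because Carol is a knave.
- Carol (knave) says "At least one of us is a knight" - this is FALSE (a lie) because no one is a knight.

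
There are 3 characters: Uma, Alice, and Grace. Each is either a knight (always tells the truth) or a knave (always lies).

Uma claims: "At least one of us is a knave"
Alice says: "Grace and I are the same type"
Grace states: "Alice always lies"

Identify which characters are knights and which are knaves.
Uma is a knight.
Alice is a knave.
Grace is a knight.

Verification:
- Uma (knight) says "At least one of us is a knave" - this is TRUE because Alice is a knave.
- Alice (knave) says "Grace and I are the same type" - this is FALSE (a lie) because Alice is a knave and Grace is a knight.
- Grace (knight) says "Alice always lies" - this is TRUE because Alice is a knave.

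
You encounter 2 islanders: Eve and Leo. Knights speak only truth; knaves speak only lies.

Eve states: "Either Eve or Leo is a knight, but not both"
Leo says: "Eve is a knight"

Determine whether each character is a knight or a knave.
Eve is a knave.
Leo is a knave.

Verification:
- Eve (knave) says "Either Eve or Leo is a knight, but not both" - this is FALSE (a lie) because Eve is a knave and Leo is a knave.
- Leo (knave) says "Eve is a knight" - this is FALSE (a lie) because Eve is a knave.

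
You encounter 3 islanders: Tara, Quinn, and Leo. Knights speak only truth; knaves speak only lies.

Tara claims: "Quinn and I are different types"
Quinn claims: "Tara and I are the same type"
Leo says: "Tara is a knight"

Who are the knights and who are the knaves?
Tara is a knight.
Quinn is a knave.
Leo is a knight.

Verification:
- Tara (knight) says "Quinn and I are different types" - this is TRUE because Tara is a knight and Quinn is a knave.
- Quinn (knave) says "Tara and I are the same type" - this is FALSE (a lie) because Quinn is a knave and Tara is a knight.
- Leo (knight) says "Tara is a knight" - this is TRUE because Tara is a knight.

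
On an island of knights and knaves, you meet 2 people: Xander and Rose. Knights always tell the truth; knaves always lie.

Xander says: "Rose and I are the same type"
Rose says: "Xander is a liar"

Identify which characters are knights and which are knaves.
Xander is a knave.
Rose is a knight.

Verification:
- Xander (knave) says "Rose and I are the same type" - this is FALSE (a lie) because Xander is a knave and Rose is a knight.
- Rose (knight) says "Xander is a liar" - this is TRUE because Xander is a knave.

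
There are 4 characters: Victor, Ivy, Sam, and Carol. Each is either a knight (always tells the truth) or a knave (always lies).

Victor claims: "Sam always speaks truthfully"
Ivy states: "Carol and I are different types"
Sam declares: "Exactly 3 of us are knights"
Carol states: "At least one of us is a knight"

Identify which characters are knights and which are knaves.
Victor is a knave.
Ivy is a knave.
Sam is a knave.
Carol is a knave.

Verification:
- Victor (knave) says "Sam always speaks truthfully" - this is FALSE (a lie) because Sam is a knave.
- Ivy (knave) says "Carol and I are different types" - this is FALSE (a lie) because Ivy is a knave and Carol is a knave.
- Sam (knave) says "Exactly 3 of us are knights" - this is FALSE (a lie) because there are 0 knights.
- Carol (knave) says "At least one of us is a knight" - this is FALSE (a lie) because no one is a knight.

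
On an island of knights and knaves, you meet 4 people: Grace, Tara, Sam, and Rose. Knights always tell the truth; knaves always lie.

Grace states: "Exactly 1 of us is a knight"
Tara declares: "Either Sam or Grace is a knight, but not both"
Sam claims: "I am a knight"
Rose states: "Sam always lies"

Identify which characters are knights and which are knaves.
Grace is a knave.
Tara is a knight.
Sam is a knight.
Rose is a knave.

Verification:
- Grace (knave) says "Exactly 1 of us is a knight" - this is FALSE (a lie) because there are 2 knights.
- Tara (knight) says "Either Sam or Grace is a knight, but not both" - this is TRUE because Sam is a knight and Grace is a knave.
- Sam (knight) says "I am a knight" - this is TRUE because Sam is a knight.
- Rose (knave) says "Sam always lies" - this is FALSE (a lie) because Sam is a knight.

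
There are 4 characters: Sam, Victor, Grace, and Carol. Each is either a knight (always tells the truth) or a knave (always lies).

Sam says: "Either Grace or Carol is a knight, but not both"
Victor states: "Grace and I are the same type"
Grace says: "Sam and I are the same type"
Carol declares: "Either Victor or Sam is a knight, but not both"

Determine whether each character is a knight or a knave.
Sam is a knight.
Victor is a knight.
Grace is a knight.
Carol is a knave.

Verification:
- Sam (knight) says "Either Grace or Carol is a knight, but not both" - this is TRUE because Grace is a knight and Carol is a knave.
- Victor (knight) says "Grace and I are the same type" - this is TRUE because Victor is a knight and Grace is a knight.
- Grace (knight) says "Sam and I are the same type" - this is TRUE because Grace is a knight and Sam is a knight.
- Carol (knave) says "Either Victor or Sam is a knight, but not both" - this is FALSE (a lie) because Victor is a knight and Sam is a knight.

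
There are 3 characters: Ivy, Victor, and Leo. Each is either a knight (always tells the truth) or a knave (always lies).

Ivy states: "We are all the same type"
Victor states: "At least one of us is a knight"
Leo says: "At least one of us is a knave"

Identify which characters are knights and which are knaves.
Ivy is a knave.
Victor is a knight.
Leo is a knight.

Verification:
- Ivy (knave) says "We are all the same type" - this is FALSE (a lie) because Victor and Leo are knights and Ivy is a knave.
- Victor (knight) says "At least one of us is a knight" - this is TRUE because Victor and Leo are knights.
- Leo (knight) says "At least one of us is a knave" - this is TRUE because Ivy is a knave.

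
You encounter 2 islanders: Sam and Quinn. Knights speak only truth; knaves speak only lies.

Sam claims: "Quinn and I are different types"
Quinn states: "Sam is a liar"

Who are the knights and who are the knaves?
Sam is a knight.
Quinn is a knave.

Verification:
- Sam (knight) says "Quinn and I are different types" - this is TRUE because Sam is a knight and Quinn is a knave.
- Quinn (knave) says "Sam is a liar" - this is FALSE (a lie) because Sam is a knight.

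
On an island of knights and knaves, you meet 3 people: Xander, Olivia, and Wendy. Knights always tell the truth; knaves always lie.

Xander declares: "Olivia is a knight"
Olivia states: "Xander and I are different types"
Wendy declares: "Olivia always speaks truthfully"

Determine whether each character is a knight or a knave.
Xander is a knave.
Olivia is a knave.
Wendy is a knave.

Verification:
- Xander (knave) says "Olivia is a knight" - this is FALSE (a lie) because Olivia is a knave.
- Olivia (knave) says "Xander and I are different types" - this is FALSE (a lie) because Olivia is a knave and Xander is a knave.
- Wendy (knave) says "Olivia always speaks truthfully" - this is FALSE (a lie) because Olivia is a knave.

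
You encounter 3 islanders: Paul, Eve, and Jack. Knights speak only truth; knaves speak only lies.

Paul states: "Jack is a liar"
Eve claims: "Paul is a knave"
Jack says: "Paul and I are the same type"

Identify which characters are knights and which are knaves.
Paul is a knight.
Eve is a knave.
Jack is a knave.

Verification:
- Paul (knight) says "Jack is a liar" - this is TRUE because Jack is a knave.
- Eve (knave) says "Paul is a knave" - this is FALSE (a lie) because Paul is a knight.
- Jack (knave) says "Paul and I are the same type" - this is FALSE (a lie) because Jack is a knave and Paul is a knight.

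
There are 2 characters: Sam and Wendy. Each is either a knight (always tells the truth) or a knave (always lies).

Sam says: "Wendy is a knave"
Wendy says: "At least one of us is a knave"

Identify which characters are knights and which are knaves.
Sam is a knave.
Wendy is a knight.

Verification:
- Sam (knave) says "Wendy is a knave" - this is FALSE (a lie) because Wendy is a knight.
- Wendy (knight) says "At least one of us is a knave" - this is TRUE because Sam is a knave.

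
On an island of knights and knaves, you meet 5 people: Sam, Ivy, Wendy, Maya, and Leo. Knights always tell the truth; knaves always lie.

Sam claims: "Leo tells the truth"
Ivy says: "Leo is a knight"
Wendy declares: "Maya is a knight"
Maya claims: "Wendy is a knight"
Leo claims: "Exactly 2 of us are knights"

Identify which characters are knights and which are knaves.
Sam is a knave.
Ivy is a knave.
Wendy is a knave.
Maya is a knave.
Leo is a knave.

Verification:
- Sam (knave) says "Leo tells the truth" - this is FALSE (a lie) because Leo is a knave.
- Ivy (knave) says "Leo is a knight" - this is FALSE (a lie) because Leo is a knave.
- Wendy (knave) says "Maya is a knight" - this is FALSE (a lie) because Maya is a knave.
- Maya (knave) says "Wendy is a knight" - this is FALSE (a lie) because Wendy is a knave.
- Leo (knave) says "Exactly 2 of us are knights" - this is FALSE (a lie) because there are 0 knights.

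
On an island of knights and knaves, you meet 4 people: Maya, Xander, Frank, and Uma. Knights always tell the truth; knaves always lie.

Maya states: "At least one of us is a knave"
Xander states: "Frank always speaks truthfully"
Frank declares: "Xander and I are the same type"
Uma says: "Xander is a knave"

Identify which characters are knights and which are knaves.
Maya is a knight.
Xander is a knight.
Frank is a knight.
Uma is a knave.

Verification:
- Maya (knight) says "At least one of us is a knave" - this is TRUE because Uma is a knave.
- Xander (knight) says "Frank always speaks truthfully" - this is TRUE because Frank is a knight.
- Frank (knight) says "Xander and I are the same type" - this is TRUE because Frank is a knight and Xander is a knight.
- Uma (knave) says "Xander is a knave" - this is FALSE (a lie) because Xander is a knight.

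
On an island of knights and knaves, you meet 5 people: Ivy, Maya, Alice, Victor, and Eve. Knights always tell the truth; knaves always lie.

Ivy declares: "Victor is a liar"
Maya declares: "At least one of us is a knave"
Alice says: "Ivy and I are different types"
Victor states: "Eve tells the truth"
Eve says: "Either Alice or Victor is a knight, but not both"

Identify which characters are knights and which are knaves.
Ivy is a knave.
Maya is a knight.
Alice is a knave.
Victor is a knight.
Eve is a knight.

Verification:
- Ivy (knave) says "Victor is a liar" - this is FALSE (a lie) because Victor is a knight.
- Maya (knight) says "At least one of us is a knave" - this is TRUE because Ivy and Alice are knaves.
- Alice (knave) says "Ivy and I are different types" - this is FALSE (a lie) because Alice is a knave and Ivy is a knave.
- Victor (knight) says "Eve tells the truth" - this is TRUE because Eve is a knight.
- Eve (knight) says "Either Alice or Victor is a knight, but not both" - this is TRUE because Alice is a knave and Victor is a knight.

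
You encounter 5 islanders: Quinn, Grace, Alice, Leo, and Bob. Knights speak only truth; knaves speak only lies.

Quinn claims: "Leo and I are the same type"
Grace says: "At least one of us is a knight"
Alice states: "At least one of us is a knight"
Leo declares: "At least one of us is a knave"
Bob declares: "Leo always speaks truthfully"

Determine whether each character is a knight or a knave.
Quinn is a knave.
Grace is a knight.
Alice is a knight.
Leo is a knight.
Bob is a knight.

Verification:
- Quinn (knave) says "Leo and I are the same type" - this is FALSE (a lie) because Quinn is a knave and Leo is a knight.
- Grace (knight) says "At least one of us is a knight" - this is TRUE because Grace, Alice, Leo, and Bob are knights.
- Alice (knight) says "At least one of us is a knight" - this is TRUE because Grace, Alice, Leo, and Bob are knights.
- Leo (knight) says "At least one of us is a knave" - this is TRUE because Quinn is a knave.
- Bob (knight) says "Leo always speaks truthfully" - this is TRUE because Leo is a knight.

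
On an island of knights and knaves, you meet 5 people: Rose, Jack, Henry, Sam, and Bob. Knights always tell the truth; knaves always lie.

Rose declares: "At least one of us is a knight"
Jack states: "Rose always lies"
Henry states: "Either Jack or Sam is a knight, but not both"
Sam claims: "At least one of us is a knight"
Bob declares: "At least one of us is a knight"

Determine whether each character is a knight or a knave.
Rose is a knight.
Jack is a knave.
Henry is a knight.
Sam is a knight.
Bob is a knight.

Verification:
- Rose (knight) says "At least one of us is a knight" - this is TRUE because Rose, Henry, Sam, and Bob are knights.
- Jack (knave) says "Rose always lies" - this is FALSE (a lie) because Rose is a knight.
- Henry (knight) says "Either Jack or Sam is a knight, but not both" - this is TRUE because Jack is a knave and Sam is a knight.
- Sam (knight) says "At least one of us is a knight" - this is TRUE because Rose, Henry, Sam, and Bob are knights.
- Bob (knight) says "At least one of us is a knight" - this is TRUE because Rose, Henry, Sam, and Bob are knights.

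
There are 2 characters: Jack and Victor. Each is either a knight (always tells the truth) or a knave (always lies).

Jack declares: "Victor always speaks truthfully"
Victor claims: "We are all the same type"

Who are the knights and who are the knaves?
Jack is a knight.
Victor is a knight.

Verification:
- Jack (knight) says "Victor always speaks truthfully" - this is TRUE because Victor is a knight.
- Victor (knight) says "We are all the same type" - this is TRUE because Jack and Victor are knights.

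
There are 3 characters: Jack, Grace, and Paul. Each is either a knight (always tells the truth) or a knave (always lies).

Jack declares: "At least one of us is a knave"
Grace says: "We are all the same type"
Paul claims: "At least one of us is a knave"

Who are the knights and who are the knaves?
Jack is a knight.
Grace is a knave.
Paul is a knight.

Verification:
- Jack (knight) says "At least one of us is a knave" - this is TRUE because Grace is a knave.
- Grace (knave) says "We are all the same type" - this is FALSE (a lie) because Jack and Paul are knights and Grace is a knave.
- Paul (knight) says "At least one of us is a knave" - this is TRUE because Grace is a knave.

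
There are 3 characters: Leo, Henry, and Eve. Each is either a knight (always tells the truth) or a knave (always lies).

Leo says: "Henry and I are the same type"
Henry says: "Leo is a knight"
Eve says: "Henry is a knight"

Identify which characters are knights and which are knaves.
Leo is a knight.
Henry is a knight.
Eve is a knight.

Verification:
- Leo (knight) says "Henry and I are the same type" - this is TRUE because Leo is a knight and Henry is a knight.
- Henry (knight) says "Leo is a knight" - this is TRUE because Leo is a knight.
- Eve (knight) says "Henry is a knight" - this is TRUE because Henry is a knight.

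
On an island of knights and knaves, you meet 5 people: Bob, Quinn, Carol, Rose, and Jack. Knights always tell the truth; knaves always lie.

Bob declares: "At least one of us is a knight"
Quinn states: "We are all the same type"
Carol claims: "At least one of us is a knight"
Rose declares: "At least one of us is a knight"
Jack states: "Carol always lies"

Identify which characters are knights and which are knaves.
Bob is a knight.
Quinn is a knave.
Carol is a knight.
Rose is a knight.
Jack is a knave.

Verification:
- Bob (knight) says "At least one of us is a knight" - this is TRUE because Bob, Carol, and Rose are knights.
- Quinn (knave) says "We are all the same type" - this is FALSE (a lie) because Bob, Carol, and Rose are knights and Quinn and Jack are knaves.
- Carol (knight) says "At least one of us is a knight" - this is TRUE because Bob, Carol, and Rose are knights.
- Rose (knight) says "At least one of us is a knight" - this is TRUE because Bob, Carol, and Rose are knights.
- Jack (knave) says "Carol always lies" - this is FALSE (a lie) because Carol is a knight.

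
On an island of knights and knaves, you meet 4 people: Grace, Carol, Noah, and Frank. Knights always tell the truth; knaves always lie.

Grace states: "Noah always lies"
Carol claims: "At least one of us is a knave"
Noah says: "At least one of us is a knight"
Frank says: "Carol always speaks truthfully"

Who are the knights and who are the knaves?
Grace is a knave.
Carol is a knight.
Noah is a knight.
Frank is a knight.

Verification:
- Grace (knave) says "Noah always lies" - this is FALSE (a lie) because Noah is a knight.
- Carol (knight) says "At least one of us is a knave" - this is TRUE because Grace is a knave.
- Noah (knight) says "At least one of us is a knight" - this is TRUE because Carol, Noah, and Frank are knights.
- Frank (knight) says "Carol always speaks truthfully" - this is TRUE because Carol is a knight.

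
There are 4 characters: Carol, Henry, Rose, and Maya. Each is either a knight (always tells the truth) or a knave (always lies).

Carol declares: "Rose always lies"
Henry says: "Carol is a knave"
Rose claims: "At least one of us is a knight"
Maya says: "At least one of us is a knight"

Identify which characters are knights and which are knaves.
Carol is a knave.
Henry is a knight.
Rose is a knight.
Maya is a knight.

Verification:
- Carol (knave) says "Rose always lies" - this is FALSE (a lie) because Rose is a knight.
- Henry (knight) says "Carol is a knave" - this is TRUE because Carol is a knave.
- Rose (knight) says "At least one of us is a knight" - this is TRUE because Henry, Rose, and Maya are knights.
- Maya (knight) says "At least one of us is a knight" - this is TRUE because Henry, Rose, and Maya are knights.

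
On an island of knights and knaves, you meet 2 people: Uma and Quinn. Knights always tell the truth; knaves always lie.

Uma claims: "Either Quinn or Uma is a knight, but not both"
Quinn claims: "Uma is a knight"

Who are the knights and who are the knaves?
Uma is a knave.
Quinn is a knave.

Verification:
- Uma (knave) says "Either Quinn or Uma is a knight, but not both" - this is FALSE (a lie) because Quinn is a knave and Uma is a knave.
- Quinn (knave) says "Uma is a knight" - this is FALSE (a lie) because Uma is a knave.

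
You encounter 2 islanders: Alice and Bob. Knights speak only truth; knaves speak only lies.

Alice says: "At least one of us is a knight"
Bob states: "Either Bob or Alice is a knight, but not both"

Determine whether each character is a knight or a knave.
Alice is a knave.
Bob is a knave.

Verification:
- Alice (knave) says "At least one of us is a knight" - this is FALSE (a lie) because no one is a knight.
- Bob (knave) says "Either Bob or Alice is a knight, but not both" - this is FALSE (a lie) because Bob is a knave and Alice is a knave.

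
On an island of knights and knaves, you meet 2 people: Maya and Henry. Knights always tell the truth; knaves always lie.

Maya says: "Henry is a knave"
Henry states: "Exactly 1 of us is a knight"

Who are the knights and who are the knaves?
Maya is a knave.
Henry is a knight.

Verification:
- Maya (knave) says "Henry is a knave" - this is FALSE (a lie) because Henry is a knight.
- Henry (knight) says "Exactly 1 of us is a knight" - this is TRUE because there are 1 knights.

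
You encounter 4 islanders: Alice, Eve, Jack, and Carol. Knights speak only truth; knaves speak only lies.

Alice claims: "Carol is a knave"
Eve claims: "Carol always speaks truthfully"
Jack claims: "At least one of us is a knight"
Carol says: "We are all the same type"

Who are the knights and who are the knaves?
Alice is a knight.
Eve is a knave.
Jack is a knight.
Carol is a knave.

Verification:
- Alice (knight) says "Carol is a knave" - this is TRUE because Carol is a knave.
- Eve (knave) says "Carol always speaks truthfully" - this is FALSE (a lie) because Carol is a knave.
- Jack (knight) says "At least one of us is a knight" - this is TRUE because Alice and Jack are knights.
- Carol (knave) says "We are all the same type" - this is FALSE (a lie) because Alice and Jack are knights and Eve and Carol are knaves.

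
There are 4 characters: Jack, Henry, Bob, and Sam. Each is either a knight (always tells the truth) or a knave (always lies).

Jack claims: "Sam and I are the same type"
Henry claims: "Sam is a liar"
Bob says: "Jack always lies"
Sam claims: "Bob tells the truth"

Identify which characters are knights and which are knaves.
Jack is a knave.
Henry is a knave.
Bob is a knight.
Sam is a knight.

Verification:
- Jack (knave) says "Sam and I are the same type" - this is FALSE (a lie) because Jack is a knave and Sam is a knight.
- Henry (knave) says "Sam is a liar" - this is FALSE (a lie) because Sam is a knight.
- Bob (knight) says "Jack always lies" - this is TRUE because Jack is a knave.
- Sam (knight) says "Bob tells the truth" - this is TRUE because Bob is a knight.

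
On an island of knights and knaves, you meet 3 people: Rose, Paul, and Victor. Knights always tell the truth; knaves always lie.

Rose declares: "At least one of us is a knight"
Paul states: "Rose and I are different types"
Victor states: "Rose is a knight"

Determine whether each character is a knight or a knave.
Rose is a knave.
Paul is a knave.
Victor is a knave.

Verification:
- Rose (knave) says "At least one of us is a knight" - this is FALSE (a lie) because no one is a knight.
- Paul (knave) says "Rose and I are different types" - this is FALSE (a lie) because Paul is a knave and Rose is a knave.
- Victor (knave) says "Rose is a knight" - this is FALSE (a lie) because Rose is a knave.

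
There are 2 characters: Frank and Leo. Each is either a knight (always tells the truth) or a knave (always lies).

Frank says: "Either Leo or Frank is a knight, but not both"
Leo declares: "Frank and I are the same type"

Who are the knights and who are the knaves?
Frank is a knight.
Leo is a knave.

Verification:
- Frank (knight) says "Either Leo or Frank is a knight, but not both" - this is TRUE because Leo is a knave and Frank is a knight.
- Leo (knave) says "Frank and I are the same type" - this is FALSE (a lie) because Leo is a knave and Frank is a knight.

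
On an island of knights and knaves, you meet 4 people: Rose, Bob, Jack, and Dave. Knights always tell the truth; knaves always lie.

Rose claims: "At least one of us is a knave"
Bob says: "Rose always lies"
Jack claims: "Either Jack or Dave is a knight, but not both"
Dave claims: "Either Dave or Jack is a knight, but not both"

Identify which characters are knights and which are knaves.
Rose is a knight.
Bob is a knave.
Jack is a knave.
Dave is a knave.

Verification:
- Rose (knight) says "At least one of us is a knave" - this is TRUE because Bob, Jack, and Dave are knaves.
- Bob (knave) says "Rose always lies" - this is FALSE (a lie) because Rose is a knight.
- Jack (knave) says "Either Jack or Dave is a knight, but not both" - this is FALSE (a lie) because Jack is a knave and Dave is a knave.
- Dave (knave) says "Either Dave or Jack is a knight, but not both" - this is FALSE (a lie) because Dave is a knave and Jack is a knave.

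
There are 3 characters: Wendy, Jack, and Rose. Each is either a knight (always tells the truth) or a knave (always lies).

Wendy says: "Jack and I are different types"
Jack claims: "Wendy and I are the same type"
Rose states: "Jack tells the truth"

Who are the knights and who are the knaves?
Wendy is a knight.
Jack is a knave.
Rose is a knave.

Verification:
- Wendy (knight) says "Jack and I are different types" - this is TRUE because Wendy is a knight and Jack is a knave.
- Jack (knave) says "Wendy and I are the same type" - this is FALSE (a lie) because Jack is a knave and Wendy is a knight.
- Rose (knave) says "Jack tells the truth" - this is FALSE (a lie) because Jack is a knave.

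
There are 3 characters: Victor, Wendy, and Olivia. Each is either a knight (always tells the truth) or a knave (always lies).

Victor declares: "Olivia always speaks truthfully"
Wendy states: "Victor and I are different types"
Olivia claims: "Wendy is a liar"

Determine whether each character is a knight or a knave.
Victor is a knave.
Wendy is a knight.
Olivia is a knave.

Verification:
- Victor (knave) says "Olivia always speaks truthfully" - this is FALSE (a lie) because Olivia is a knave.
- Wendy (knight) says "Victor and I are different types" - this is TRUE because Wendy is a knight and Victor is a knave.
- Olivia (knave) says "Wendy is a liar" - this is FALSE (a lie) because Wendy is a knight.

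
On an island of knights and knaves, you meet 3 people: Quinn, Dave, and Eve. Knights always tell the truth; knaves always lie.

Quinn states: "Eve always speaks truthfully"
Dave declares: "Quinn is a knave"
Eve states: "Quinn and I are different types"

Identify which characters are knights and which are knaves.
Quinn is a knave.
Dave is a knight.
Eve is a knave.

Verification:
- Quinn (knave) says "Eve always speaks truthfully" - this is FALSE (a lie) because Eve is a knave.
- Dave (knight) says "Quinn is a knave" - this is TRUE because Quinn is a knave.
- Eve (knave) says "Quinn and I are different types" - this is FALSE (a lie) because Eve is a knave and Quinn is a knave.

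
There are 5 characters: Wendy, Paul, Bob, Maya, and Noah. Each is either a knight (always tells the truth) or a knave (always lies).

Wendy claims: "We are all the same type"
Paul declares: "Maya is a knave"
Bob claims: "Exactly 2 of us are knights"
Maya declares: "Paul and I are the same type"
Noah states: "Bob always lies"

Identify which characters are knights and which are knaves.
Wendy is a knave.
Paul is a knight.
Bob is a knight.
Maya is a knave.
Noah is a knave.

Verification:
- Wendy (knave) says "We are all the same type" - this is FALSE (a lie) because Paul and Bob are knights and Wendy, Maya, and Noah are knaves.
- Paul (knight) says "Maya is a knave" - this is TRUE because Maya is a knave.
- Bob (knight) says "Exactly 2 of us are knights" - this is TRUE because there are 2 knights.
- Maya (knave) says "Paul and I are the same type" - this is FALSE (a lie) because Maya is a knave and Paul is a knight.
- Noah (knave) says "Bob always lies" - this is FALSE (a lie) because Bob is a knight.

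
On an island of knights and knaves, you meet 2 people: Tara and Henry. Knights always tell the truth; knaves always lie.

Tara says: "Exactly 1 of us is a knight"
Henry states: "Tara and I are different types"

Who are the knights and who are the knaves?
Tara is a knave.
Henry is a knave.

Verification:
- Tara (knave) says "Exactly 1 of us is a knight" - this is FALSE (a lie) because there are 0 knights.
- Henry (knave) says "Tara and I are different types" - this is FALSE (a lie) because Henry is a knave and Tara is a knave.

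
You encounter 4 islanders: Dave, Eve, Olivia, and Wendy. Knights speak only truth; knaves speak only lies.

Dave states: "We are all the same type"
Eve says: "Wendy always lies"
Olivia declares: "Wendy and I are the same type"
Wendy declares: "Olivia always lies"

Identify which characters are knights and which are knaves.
Dave is a knave.
Eve is a knave.
Olivia is a knave.
Wendy is a knight.

Verification:
- Dave (knave) says "We are all the same type" - this is FALSE (a lie) because Wendy is a knight and Dave, Eve, and Olivia are knaves.
- Eve (knave) says "Wendy always lies" - this is FALSE (a lie) because Wendy is a knight.
- Olivia (knave) says "Wendy and I are the same type" - this is FALSE (a lie) because Olivia is a knave and Wendy is a knight.
- Wendy (knight) says "Olivia always lies" - this is TRUE because Olivia is a knave.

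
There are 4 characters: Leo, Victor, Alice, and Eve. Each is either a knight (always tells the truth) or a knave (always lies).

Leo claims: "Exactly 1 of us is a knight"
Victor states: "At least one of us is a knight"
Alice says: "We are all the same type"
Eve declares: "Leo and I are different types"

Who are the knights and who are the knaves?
Leo is a knave.
Victor is a knight.
Alice is a knave.
Eve is a knight.

Verification:
- Leo (knave) says "Exactly 1 of us is a knight" - this is FALSE (a lie) because there are 2 knights.
- Victor (knight) says "At least one of us is a knight" - this is TRUE because Victor and Eve are knights.
- Alice (knave) says "We are all the same type" - this is FALSE (a lie) because Victor and Eve are knights and Leo and Alice are knaves.
- Eve (knight) says "Leo and I are different types" - this is TRUE because Eve is a knight and Leo is a knave.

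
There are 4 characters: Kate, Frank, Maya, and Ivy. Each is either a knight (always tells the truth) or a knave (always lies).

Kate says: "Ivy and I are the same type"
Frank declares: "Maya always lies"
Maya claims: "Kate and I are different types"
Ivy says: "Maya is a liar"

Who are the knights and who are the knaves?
Kate is a knave.
Frank is a knight.
Maya is a knave.
Ivy is a knight.

Verification:
- Kate (knave) says "Ivy and I are the same type" - this is FALSE (a lie) because Kate is a knave and Ivy is a knight.
- Frank (knight) says "Maya always lies" - this is TRUE because Maya is a knave.
- Maya (knave) says "Kate and I are different types" - this is FALSE (a lie) because Maya is a knave and Kate is a knave.
- Ivy (knight) says "Maya is a liar" - this is TRUE because Maya is a knave.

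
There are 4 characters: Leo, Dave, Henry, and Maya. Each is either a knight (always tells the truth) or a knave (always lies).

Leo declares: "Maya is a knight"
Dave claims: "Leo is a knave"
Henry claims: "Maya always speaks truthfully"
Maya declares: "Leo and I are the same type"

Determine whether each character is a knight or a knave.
Leo is a knight.
Dave is a knave.
Henry is a knight.
Maya is a knight.

Verification:
- Leo (knight) says "Maya is a knight" - this is TRUE because Maya is a knight.
- Dave (knave) says "Leo is a knave" - this is FALSE (a lie) because Leo is a knight.
- Henry (knight) says "Maya always speaks truthfully" - this is TRUE because Maya is a knight.
- Maya (knight) says "Leo and I are the same type" - this is TRUE because Maya is a knight and Leo is a knight.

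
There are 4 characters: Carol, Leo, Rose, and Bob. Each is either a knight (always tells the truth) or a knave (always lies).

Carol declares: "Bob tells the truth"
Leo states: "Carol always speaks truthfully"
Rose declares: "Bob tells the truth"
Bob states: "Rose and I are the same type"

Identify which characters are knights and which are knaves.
Carol is a knight.
Leo is a knight.
Rose is a knight.
Bob is a knight.

Verification:
- Carol (knight) says "Bob tells the truth" - this is TRUE because Bob is a knight.
- Leo (knight) says "Carol always speaks truthfully" - this is TRUE because Carol is a knight.
- Rose (knight) says "Bob tells the truth" - this is TRUE because Bob is a knight.
- Bob (knight) says "Rose and I are the same type" - this is TRUE because Bob is a knight and Rose is a knight.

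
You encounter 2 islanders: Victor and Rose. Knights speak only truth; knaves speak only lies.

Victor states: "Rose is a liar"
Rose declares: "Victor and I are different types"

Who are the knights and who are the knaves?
Victor is a knave.
Rose is a knight.

Verification:
- Victor (knave) says "Rose is a liar" - this is FALSE (a lie) because Rose is a knight.
- Rose (knight) says "Victor and I are different types" - this is TRUE because Rose is a knight and Victor is a knave.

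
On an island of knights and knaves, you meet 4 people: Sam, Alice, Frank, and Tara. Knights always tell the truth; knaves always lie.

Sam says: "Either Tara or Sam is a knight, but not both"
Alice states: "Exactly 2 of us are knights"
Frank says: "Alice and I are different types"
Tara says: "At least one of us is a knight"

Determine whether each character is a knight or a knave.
Sam is a knave.
Alice is a knave.
Frank is a knave.
Tara is a knave.

Verification:
- Sam (knave) says "Either Tara or Sam is a knight, but not both" - this is FALSE (a lie) because Tara is a knave and Sam is a knave.
- Alice (knave) says "Exactly 2 of us are knights" - this is FALSE (a lie) because there are 0 knights.
- Frank (knave) says "Alice and I are different types" - this is FALSE (a lie) because Frank is a knave and Alice is a knave.
- Tara (knave) says "At least one of us is a knight" - this is FALSE (a lie) because no one is a knight.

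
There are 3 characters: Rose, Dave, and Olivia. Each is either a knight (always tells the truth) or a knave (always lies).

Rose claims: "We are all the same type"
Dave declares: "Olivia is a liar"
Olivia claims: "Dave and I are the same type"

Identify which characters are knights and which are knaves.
Rose is a knave.
Dave is a knight.
Olivia is a knave.

Verification:
- Rose (knave) says "We are all the same type" - this is FALSE (a lie) because Dave is a knight and Rose and Olivia are knaves.
- Dave (knight) says "Olivia is a liar" - this is TRUE because Olivia is a knave.
- Olivia (knave) says "Dave and I are the same type" - this is FALSE (a lie) because Olivia is a knave and Dave is a knight.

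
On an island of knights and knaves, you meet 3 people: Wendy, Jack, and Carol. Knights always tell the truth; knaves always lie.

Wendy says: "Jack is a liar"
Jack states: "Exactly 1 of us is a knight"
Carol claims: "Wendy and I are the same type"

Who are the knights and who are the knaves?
Wendy is a knight.
Jack is a knave.
Carol is a knight.

Verification:
- Wendy (knight) says "Jack is a liar" - this is TRUE because Jack is a knave.
- Jack (knave) says "Exactly 1 of us is a knight" - this is FALSE (a lie) because there are 2 knights.
- Carol (knight) says "Wendy and I are the same type" - this is TRUE because Carol is a knight and Wendy is a knight.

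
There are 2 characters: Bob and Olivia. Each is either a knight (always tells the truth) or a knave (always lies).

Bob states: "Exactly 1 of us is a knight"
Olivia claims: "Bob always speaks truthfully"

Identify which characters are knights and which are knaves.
Bob is a knave.
Olivia is a knave.

Verification:
- Bob (knave) says "Exactly 1 of us is a knight" - this is FALSE (a lie) because there are 0 knights.
- Olivia (knave) says "Bob always speaks truthfully" - this is FALSE (a lie) because Bob is a knave.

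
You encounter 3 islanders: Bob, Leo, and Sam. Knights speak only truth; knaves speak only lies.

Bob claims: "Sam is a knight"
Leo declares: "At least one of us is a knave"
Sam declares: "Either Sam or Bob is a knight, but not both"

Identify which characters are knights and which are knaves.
Bob is a knave.
Leo is a knight.
Sam is a knave.

Verification:
- Bob (knave) says "Sam is a knight" - this is FALSE (a lie) because Sam is a knave.
- Leo (knight) says "At least one of us is a knave" - this is TRUE because Bob and Sam are knaves.
- Sam (knave) says "Either Sam or Bob is a knight, but not both" - this is FALSE (a lie) because Sam is a knave and Bob is a knave.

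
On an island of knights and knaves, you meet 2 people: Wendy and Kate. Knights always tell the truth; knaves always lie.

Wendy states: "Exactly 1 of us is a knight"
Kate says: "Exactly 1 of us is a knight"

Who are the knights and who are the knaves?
Wendy is a knave.
Kate is a knave.

Verification:
- Wendy (knave) says "Exactly 1 of us is a knight" - this is FALSE (a lie) because there are 0 knights.
- Kate (knave) says "Exactly 1 of us is a knight" - this is FALSE (a lie) because there are 0 knights.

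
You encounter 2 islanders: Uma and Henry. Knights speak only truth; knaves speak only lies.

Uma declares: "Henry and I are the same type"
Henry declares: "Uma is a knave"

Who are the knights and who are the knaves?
Uma is a knave.
Henry is a knight.

Verification:
- Uma (knave) says "Henry and I are the same type" - this is FALSE (a lie) because Uma is a knave and Henry is a knight.
- Henry (knight) says "Uma is a knave" - this is TRUE because Uma is a knave.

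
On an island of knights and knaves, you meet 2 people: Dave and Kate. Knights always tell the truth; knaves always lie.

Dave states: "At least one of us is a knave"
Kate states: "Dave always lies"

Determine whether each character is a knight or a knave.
Dave is a knight.
Kate is a knave.

Verification:
- Dave (knight) says "At least one of us is a knave" - this is TRUE because Kate is a knave.
- Kate (knave) says "Dave always lies" - this is FALSE (a lie) because Dave is a knight.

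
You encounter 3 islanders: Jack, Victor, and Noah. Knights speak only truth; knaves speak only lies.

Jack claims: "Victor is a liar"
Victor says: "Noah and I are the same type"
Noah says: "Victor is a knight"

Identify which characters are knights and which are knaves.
Jack is a knave.
Victor is a knight.
Noah is a knight.

Verification:
- Jack (knave) says "Victor is a liar" - this is FALSE (a lie) because Victor is a knight.
- Victor (knight) says "Noah and I are the same type" - this is TRUE because Victor is a knight and Noah is a knight.
- Noah (knight) says "Victor is a knight" - this is TRUE because Victor is a knight.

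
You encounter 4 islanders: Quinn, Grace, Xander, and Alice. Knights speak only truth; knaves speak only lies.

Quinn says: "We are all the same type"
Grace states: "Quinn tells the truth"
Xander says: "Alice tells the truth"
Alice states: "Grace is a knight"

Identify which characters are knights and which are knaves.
Quinn is a knight.
Grace is a knight.
Xander is a knight.
Alice is a knight.

Verification:
- Quinn (knight) says "We are all the same type" - this is TRUE because Quinn, Grace, Xander, and Alice are knights.
- Grace (knight) says "Quinn tells the truth" - this is TRUE because Quinn is a knight.
- Xander (knight) says "Alice tells the truth" - this is TRUE because Alice is a knight.
- Alice (knight) says "Grace is a knight" - this is TRUE because Grace is a knight.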